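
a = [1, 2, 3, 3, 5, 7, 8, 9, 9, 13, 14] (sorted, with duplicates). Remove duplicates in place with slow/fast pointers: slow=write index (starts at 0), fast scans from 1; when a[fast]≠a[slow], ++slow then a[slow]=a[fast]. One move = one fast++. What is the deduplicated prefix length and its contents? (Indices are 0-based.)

(s=0,f=1) a[fast]=2≠a[slow]=1 write a[1]=2 → slow++,fast++
(s=1,f=2) a[fast]=3≠a[slow]=2 write a[2]=3 → slow++,fast++
(s=2,f=3) a[fast]=3=a[slow] dup → fast++
(s=2,f=4) a[fast]=5≠a[slow]=3 write a[3]=5 → slow++,fast++
(s=3,f=5) a[fast]=7≠a[slow]=5 write a[4]=7 → slow++,fast++
(s=4,f=6) a[fast]=8≠a[slow]=7 write a[5]=8 → slow++,fast++
(s=5,f=7) a[fast]=9≠a[slow]=8 write a[6]=9 → slow++,fast++
(s=6,f=8) a[fast]=9=a[slow] dup → fast++
(s=6,f=9) a[fast]=13≠a[slow]=9 write a[7]=13 → slow++,fast++
(s=7,f=10) a[fast]=14≠a[slow]=13 write a[8]=14 → slow++,fast++

length 9; prefix = [1, 2, 3, 5, 7, 8, 9, 13, 14]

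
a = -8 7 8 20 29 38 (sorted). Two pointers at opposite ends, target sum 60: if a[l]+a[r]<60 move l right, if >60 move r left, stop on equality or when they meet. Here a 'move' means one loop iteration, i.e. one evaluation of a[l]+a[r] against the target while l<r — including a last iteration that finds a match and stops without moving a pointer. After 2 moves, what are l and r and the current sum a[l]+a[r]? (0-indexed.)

l=2, r=5, sum=46

l=0 r=5: -8+38=30 <60, l++
l=1 r=5: 7+38=45 <60, l++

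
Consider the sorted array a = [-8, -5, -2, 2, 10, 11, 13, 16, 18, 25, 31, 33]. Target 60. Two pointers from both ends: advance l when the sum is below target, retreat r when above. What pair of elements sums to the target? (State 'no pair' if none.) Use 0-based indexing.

l=0 r=11: -8+33=25 <60, l++
l=1 r=11: -5+33=28 <60, l++
l=2 r=11: -2+33=31 <60, l++
l=3 r=11: 2+33=35 <60, l++
l=4 r=11: 10+33=43 <60, l++
l=5 r=11: 11+33=44 <60, l++
l=6 r=11: 13+33=46 <60, l++
l=7 r=11: 16+33=49 <60, l++
l=8 r=11: 18+33=51 <60, l++
l=9 r=11: 25+33=58 <60, l++
l=10 r=11: 31+33=64 >60, r--

no pair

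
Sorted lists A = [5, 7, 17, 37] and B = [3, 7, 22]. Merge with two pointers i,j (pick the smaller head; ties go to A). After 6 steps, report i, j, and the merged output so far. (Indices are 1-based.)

i=4, j=4, merged so far=[3, 5, 7, 7, 17, 22]

[i=1,j=1] A[i]=5>B[j]=3 take 3 → j++
[i=1,j=2] A[i]=5<=B[j]=7 take 5 → i++
[i=2,j=2] A[i]=7<=B[j]=7 take 7 → i++
[i=3,j=2] A[i]=17>B[j]=7 take 7 → j++
[i=3,j=3] A[i]=17<=B[j]=22 take 17 → i++
[i=4,j=3] A[i]=37>B[j]=22 take 22 → j++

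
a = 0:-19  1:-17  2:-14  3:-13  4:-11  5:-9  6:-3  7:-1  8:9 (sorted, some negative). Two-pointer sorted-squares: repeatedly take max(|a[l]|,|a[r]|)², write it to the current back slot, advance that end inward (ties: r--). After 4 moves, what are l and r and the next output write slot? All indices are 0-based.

l=4, r=8, next write slot=4

[0,8] |-19|>|9| out[8]=361 → l++
[1,8] |-17|>|9| out[7]=289 → l++
[2,8] |-14|>|9| out[6]=196 → l++
[3,8] |-13|>|9| out[5]=169 → l++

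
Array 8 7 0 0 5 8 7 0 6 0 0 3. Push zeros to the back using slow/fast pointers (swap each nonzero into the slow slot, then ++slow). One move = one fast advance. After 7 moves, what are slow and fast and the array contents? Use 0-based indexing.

slow=5, fast=7, a=[8, 7, 5, 8, 7, 0, 0, 0, 6, 0, 0, 3]

slow=0 fast=0: a[fast]=8≠0 swap→a[0]=8, slow++,fast++
slow=1 fast=1: a[fast]=7≠0 swap→a[1]=7, slow++,fast++
slow=2 fast=2: a[fast]=0, fast++
slow=2 fast=3: a[fast]=0, fast++
slow=2 fast=4: a[fast]=5≠0 swap→a[2]=5, slow++,fast++
slow=3 fast=5: a[fast]=8≠0 swap→a[3]=8, slow++,fast++
slow=4 fast=6: a[fast]=7≠0 swap→a[4]=7, slow++,fast++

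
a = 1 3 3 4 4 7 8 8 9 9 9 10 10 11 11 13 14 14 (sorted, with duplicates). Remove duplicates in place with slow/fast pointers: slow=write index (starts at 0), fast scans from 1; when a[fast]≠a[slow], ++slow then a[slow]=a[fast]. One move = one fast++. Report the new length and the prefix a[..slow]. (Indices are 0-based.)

(s=0,f=1) a[fast]=3≠a[slow]=1 write a[1]=3 → slow++,fast++
(s=1,f=2) a[fast]=3=a[slow] dup → fast++
(s=1,f=3) a[fast]=4≠a[slow]=3 write a[2]=4 → slow++,fast++
(s=2,f=4) a[fast]=4=a[slow] dup → fast++
(s=2,f=5) a[fast]=7≠a[slow]=4 write a[3]=7 → slow++,fast++
(s=3,f=6) a[fast]=8≠a[slow]=7 write a[4]=8 → slow++,fast++
(s=4,f=7) a[fast]=8=a[slow] dup → fast++
(s=4,f=8) a[fast]=9≠a[slow]=8 write a[5]=9 → slow++,fast++
(s=5,f=9) a[fast]=9=a[slow] dup → fast++
(s=5,f=10) a[fast]=9=a[slow] dup → fast++
(s=5,f=11) a[fast]=10≠a[slow]=9 write a[6]=10 → slow++,fast++
(s=6,f=12) a[fast]=10=a[slow] dup → fast++
(s=6,f=13) a[fast]=11≠a[slow]=10 write a[7]=11 → slow++,fast++
(s=7,f=14) a[fast]=11=a[slow] dup → fast++
(s=7,f=15) a[fast]=13≠a[slow]=11 write a[8]=13 → slow++,fast++
(s=8,f=16) a[fast]=14≠a[slow]=13 write a[9]=14 → slow++,fast++
(s=9,f=17) a[fast]=14=a[slow] dup → fast++

length 10; prefix = [1, 3, 4, 7, 8, 9, 10, 11, 13, 14]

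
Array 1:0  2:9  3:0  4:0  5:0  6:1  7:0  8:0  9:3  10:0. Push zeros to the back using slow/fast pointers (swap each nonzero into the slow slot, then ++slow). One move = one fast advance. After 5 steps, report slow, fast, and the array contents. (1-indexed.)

slow=1 fast=1: a[fast]=0, fast++
slow=1 fast=2: a[fast]=9≠0 swap→a[1]=9, slow++,fast++
slow=2 fast=3: a[fast]=0, fast++
slow=2 fast=4: a[fast]=0, fast++
slow=2 fast=5: a[fast]=0, fast++

slow=2, fast=6, a=[9, 0, 0, 0, 0, 1, 0, 0, 3, 0]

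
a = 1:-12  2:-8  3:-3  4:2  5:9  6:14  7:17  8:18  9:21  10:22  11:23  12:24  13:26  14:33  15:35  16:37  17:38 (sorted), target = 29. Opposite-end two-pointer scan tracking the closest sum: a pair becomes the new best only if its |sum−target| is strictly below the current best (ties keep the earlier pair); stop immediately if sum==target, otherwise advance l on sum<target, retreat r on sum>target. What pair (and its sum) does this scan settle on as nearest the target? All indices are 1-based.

l=1 r=17: -12+38=26 d=3 *, l++
l=2 r=17: -8+38=30 d=1 *, r--
l=2 r=16: -8+37=29 d=0 *, stop

pair (-8, 37) with sum 29 (|Δ|=0)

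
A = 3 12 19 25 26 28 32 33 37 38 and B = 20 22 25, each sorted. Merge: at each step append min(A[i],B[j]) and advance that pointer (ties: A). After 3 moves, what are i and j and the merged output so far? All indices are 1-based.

[i=1,j=1] A[i]=3<=B[j]=20 take 3 → i++
[i=2,j=1] A[i]=12<=B[j]=20 take 12 → i++
[i=3,j=1] A[i]=19<=B[j]=20 take 19 → i++

i=4, j=1, merged so far=[3, 12, 19]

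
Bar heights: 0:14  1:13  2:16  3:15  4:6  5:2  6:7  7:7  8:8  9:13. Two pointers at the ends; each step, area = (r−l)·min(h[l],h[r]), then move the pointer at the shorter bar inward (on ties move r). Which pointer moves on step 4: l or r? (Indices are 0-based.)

l=0 r=9: min(14,13)*9=117 best=117 *, r--
l=0 r=8: min(14,8)*8=64 best=117, r--
l=0 r=7: min(14,7)*7=49 best=117, r--
l=0 r=6: min(14,7)*6=42 best=117, r--

r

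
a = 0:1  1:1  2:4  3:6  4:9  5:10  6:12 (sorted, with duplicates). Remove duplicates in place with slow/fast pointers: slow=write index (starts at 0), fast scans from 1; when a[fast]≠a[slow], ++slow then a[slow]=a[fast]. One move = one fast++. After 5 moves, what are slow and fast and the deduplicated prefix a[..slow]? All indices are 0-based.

slow=4, fast=6, prefix=[1, 4, 6, 9, 10]

slow=0 fast=1: a[fast]=1=a[slow] dup, fast++
slow=0 fast=2: a[fast]=4≠a[slow]=1 write a[1]=4, slow++,fast++
slow=1 fast=3: a[fast]=6≠a[slow]=4 write a[2]=6, slow++,fast++
slow=2 fast=4: a[fast]=9≠a[slow]=6 write a[3]=9, slow++,fast++
slow=3 fast=5: a[fast]=10≠a[slow]=9 write a[4]=10, slow++,fast++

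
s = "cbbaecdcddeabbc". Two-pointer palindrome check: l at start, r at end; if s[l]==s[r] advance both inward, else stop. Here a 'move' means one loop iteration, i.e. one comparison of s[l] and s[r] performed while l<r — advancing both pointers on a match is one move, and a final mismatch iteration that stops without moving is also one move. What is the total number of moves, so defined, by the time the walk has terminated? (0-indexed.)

6 moves

[0,14] 'c'=='c' → l++,r--
[1,13] 'b'=='b' → l++,r--
[2,12] 'b'=='b' → l++,r--
[3,11] 'a'=='a' → l++,r--
[4,10] 'e'=='e' → l++,r--
[5,9] 'c'!='d' → stop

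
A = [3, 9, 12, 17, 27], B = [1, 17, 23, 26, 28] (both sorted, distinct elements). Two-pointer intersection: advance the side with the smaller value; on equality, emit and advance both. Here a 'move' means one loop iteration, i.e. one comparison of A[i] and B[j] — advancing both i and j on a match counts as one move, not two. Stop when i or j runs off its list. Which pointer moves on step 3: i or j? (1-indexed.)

i

[i=1,j=1] 3>1 → j++
[i=1,j=2] 3<17 → i++
[i=2,j=2] 9<17 → i++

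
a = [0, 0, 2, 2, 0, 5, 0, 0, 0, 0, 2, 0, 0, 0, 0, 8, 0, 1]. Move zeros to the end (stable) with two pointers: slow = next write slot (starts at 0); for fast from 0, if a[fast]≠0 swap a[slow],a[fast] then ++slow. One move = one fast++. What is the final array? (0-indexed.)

[2, 2, 5, 2, 8, 1, 0, 0, 0, 0, 0, 0, 0, 0, 0, 0, 0, 0]

(s=0,f=0) a[fast]=0 → fast++
(s=0,f=1) a[fast]=0 → fast++
(s=0,f=2) a[fast]=2≠0 swap→a[0]=2 → slow++,fast++
(s=1,f=3) a[fast]=2≠0 swap→a[1]=2 → slow++,fast++
(s=2,f=4) a[fast]=0 → fast++
(s=2,f=5) a[fast]=5≠0 swap→a[2]=5 → slow++,fast++
(s=3,f=6) a[fast]=0 → fast++
(s=3,f=7) a[fast]=0 → fast++
(s=3,f=8) a[fast]=0 → fast++
(s=3,f=9) a[fast]=0 → fast++
(s=3,f=10) a[fast]=2≠0 swap→a[3]=2 → slow++,fast++
(s=4,f=11) a[fast]=0 → fast++
(s=4,f=12) a[fast]=0 → fast++
(s=4,f=13) a[fast]=0 → fast++
(s=4,f=14) a[fast]=0 → fast++
(s=4,f=15) a[fast]=8≠0 swap→a[4]=8 → slow++,fast++
(s=5,f=16) a[fast]=0 → fast++
(s=5,f=17) a[fast]=1≠0 swap→a[5]=1 → slow++,fast++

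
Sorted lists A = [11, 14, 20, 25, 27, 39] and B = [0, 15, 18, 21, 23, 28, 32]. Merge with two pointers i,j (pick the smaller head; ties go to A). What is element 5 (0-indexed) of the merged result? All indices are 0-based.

[i=0,j=0] A[i]=11>B[j]=0 take 0 → j++
[i=0,j=1] A[i]=11<=B[j]=15 take 11 → i++
[i=1,j=1] A[i]=14<=B[j]=15 take 14 → i++
[i=2,j=1] A[i]=20>B[j]=15 take 15 → j++
[i=2,j=2] A[i]=20>B[j]=18 take 18 → j++
[i=2,j=3] A[i]=20<=B[j]=21 take 20 → i++
[i=3,j=3] A[i]=25>B[j]=21 take 21 → j++
[i=3,j=4] A[i]=25>B[j]=23 take 23 → j++
[i=3,j=5] A[i]=25<=B[j]=28 take 25 → i++
[i=4,j=5] A[i]=27<=B[j]=28 take 27 → i++
[i=5,j=5] A[i]=39>B[j]=28 take 28 → j++
[i=5,j=6] A[i]=39>B[j]=32 take 32 → j++
[i=5,j=7] B done, take A[i]=39 → i++

merged[5] = 20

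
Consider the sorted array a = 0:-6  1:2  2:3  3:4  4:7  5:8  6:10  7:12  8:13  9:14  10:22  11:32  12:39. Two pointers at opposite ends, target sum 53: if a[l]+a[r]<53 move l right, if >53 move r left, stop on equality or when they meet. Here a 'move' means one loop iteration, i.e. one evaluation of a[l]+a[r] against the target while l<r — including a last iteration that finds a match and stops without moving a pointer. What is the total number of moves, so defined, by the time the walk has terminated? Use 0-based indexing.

10 moves

[0,12] -6+39=33 <53 → l++
[1,12] 2+39=41 <53 → l++
[2,12] 3+39=42 <53 → l++
[3,12] 4+39=43 <53 → l++
[4,12] 7+39=46 <53 → l++
[5,12] 8+39=47 <53 → l++
[6,12] 10+39=49 <53 → l++
[7,12] 12+39=51 <53 → l++
[8,12] 13+39=52 <53 → l++
[9,12] 14+39=53 → found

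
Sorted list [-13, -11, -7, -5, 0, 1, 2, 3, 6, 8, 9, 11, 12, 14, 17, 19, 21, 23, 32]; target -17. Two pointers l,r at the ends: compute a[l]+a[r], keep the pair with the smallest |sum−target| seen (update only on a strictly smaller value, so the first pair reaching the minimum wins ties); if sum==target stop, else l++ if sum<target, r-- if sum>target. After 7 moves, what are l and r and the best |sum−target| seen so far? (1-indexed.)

l=1, r=12, best |Δ|=16

[1,19] -13+32=19 d=36 * → r--
[1,18] -13+23=10 d=27 * → r--
[1,17] -13+21=8 d=25 * → r--
[1,16] -13+19=6 d=23 * → r--
[1,15] -13+17=4 d=21 * → r--
[1,14] -13+14=1 d=18 * → r--
[1,13] -13+12=-1 d=16 * → r--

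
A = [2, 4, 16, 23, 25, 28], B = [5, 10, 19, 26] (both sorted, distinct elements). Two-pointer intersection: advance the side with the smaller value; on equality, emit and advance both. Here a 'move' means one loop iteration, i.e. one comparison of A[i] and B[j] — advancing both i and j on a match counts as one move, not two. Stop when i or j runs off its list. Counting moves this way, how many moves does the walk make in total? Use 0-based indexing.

i=0 j=0: 2<5, i++
i=1 j=0: 4<5, i++
i=2 j=0: 16>5, j++
i=2 j=1: 16>10, j++
i=2 j=2: 16<19, i++
i=3 j=2: 23>19, j++
i=3 j=3: 23<26, i++
i=4 j=3: 25<26, i++
i=5 j=3: 28>26, j++

9 moves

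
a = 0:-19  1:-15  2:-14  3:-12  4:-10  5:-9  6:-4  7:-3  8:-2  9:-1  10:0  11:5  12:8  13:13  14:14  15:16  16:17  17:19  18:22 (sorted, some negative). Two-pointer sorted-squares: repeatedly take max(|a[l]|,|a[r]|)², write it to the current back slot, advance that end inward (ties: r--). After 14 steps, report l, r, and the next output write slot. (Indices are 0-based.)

l=6, r=10, next write slot=4

[0,18] |-19|<=|22| out[18]=484 → r--
[0,17] |-19|<=|19| out[17]=361 → r--
[0,16] |-19|>|17| out[16]=361 → l++
[1,16] |-15|<=|17| out[15]=289 → r--
[1,15] |-15|<=|16| out[14]=256 → r--
[1,14] |-15|>|14| out[13]=225 → l++
[2,14] |-14|<=|14| out[12]=196 → r--
[2,13] |-14|>|13| out[11]=196 → l++
[3,13] |-12|<=|13| out[10]=169 → r--
[3,12] |-12|>|8| out[9]=144 → l++
[4,12] |-10|>|8| out[8]=100 → l++
[5,12] |-9|>|8| out[7]=81 → l++
[6,12] |-4|<=|8| out[6]=64 → r--
[6,11] |-4|<=|5| out[5]=25 → r--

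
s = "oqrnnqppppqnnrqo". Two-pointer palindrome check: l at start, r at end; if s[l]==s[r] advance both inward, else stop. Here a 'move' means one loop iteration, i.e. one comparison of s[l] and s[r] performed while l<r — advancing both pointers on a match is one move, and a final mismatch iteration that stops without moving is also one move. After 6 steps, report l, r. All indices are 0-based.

l=0 r=15: 'o'=='o', l++,r--
l=1 r=14: 'q'=='q', l++,r--
l=2 r=13: 'r'=='r', l++,r--
l=3 r=12: 'n'=='n', l++,r--
l=4 r=11: 'n'=='n', l++,r--
l=5 r=10: 'q'=='q', l++,r--

l=6, r=9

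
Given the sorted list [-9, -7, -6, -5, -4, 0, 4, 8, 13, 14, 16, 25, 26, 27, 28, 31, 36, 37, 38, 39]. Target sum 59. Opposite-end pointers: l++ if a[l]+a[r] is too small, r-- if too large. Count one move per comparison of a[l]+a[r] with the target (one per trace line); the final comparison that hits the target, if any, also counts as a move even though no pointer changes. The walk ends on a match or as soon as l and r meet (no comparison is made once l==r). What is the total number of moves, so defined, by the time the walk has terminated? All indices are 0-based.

[0,19] -9+39=30 <59 → l++
[1,19] -7+39=32 <59 → l++
[2,19] -6+39=33 <59 → l++
[3,19] -5+39=34 <59 → l++
[4,19] -4+39=35 <59 → l++
[5,19] 0+39=39 <59 → l++
[6,19] 4+39=43 <59 → l++
[7,19] 8+39=47 <59 → l++
[8,19] 13+39=52 <59 → l++
[9,19] 14+39=53 <59 → l++
[10,19] 16+39=55 <59 → l++
[11,19] 25+39=64 >59 → r--
[11,18] 25+38=63 >59 → r--
[11,17] 25+37=62 >59 → r--
[11,16] 25+36=61 >59 → r--
[11,15] 25+31=56 <59 → l++
[12,15] 26+31=57 <59 → l++
[13,15] 27+31=58 <59 → l++
[14,15] 28+31=59 → found

19 moves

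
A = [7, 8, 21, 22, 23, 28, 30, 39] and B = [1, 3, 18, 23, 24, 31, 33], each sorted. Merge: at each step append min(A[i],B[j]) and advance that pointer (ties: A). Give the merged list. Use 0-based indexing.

[1, 3, 7, 8, 18, 21, 22, 23, 23, 24, 28, 30, 31, 33, 39]

i=0 j=0: A[i]=7>B[j]=1 take 1, j++
i=0 j=1: A[i]=7>B[j]=3 take 3, j++
i=0 j=2: A[i]=7<=B[j]=18 take 7, i++
i=1 j=2: A[i]=8<=B[j]=18 take 8, i++
i=2 j=2: A[i]=21>B[j]=18 take 18, j++
i=2 j=3: A[i]=21<=B[j]=23 take 21, i++
i=3 j=3: A[i]=22<=B[j]=23 take 22, i++
i=4 j=3: A[i]=23<=B[j]=23 take 23, i++
i=5 j=3: A[i]=28>B[j]=23 take 23, j++
i=5 j=4: A[i]=28>B[j]=24 take 24, j++
i=5 j=5: A[i]=28<=B[j]=31 take 28, i++
i=6 j=5: A[i]=30<=B[j]=31 take 30, i++
i=7 j=5: A[i]=39>B[j]=31 take 31, j++
i=7 j=6: A[i]=39>B[j]=33 take 33, j++
i=7 j=7: B done, take A[i]=39, i++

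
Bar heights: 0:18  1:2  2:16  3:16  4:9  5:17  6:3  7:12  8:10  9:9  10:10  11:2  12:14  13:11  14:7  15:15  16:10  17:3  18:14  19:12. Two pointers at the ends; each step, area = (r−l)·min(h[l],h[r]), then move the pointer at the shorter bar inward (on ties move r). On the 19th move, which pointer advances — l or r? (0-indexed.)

r

l=0 r=19: min(18,12)*19=228 best=228 *, r--
l=0 r=18: min(18,14)*18=252 best=252 *, r--
l=0 r=17: min(18,3)*17=51 best=252, r--
l=0 r=16: min(18,10)*16=160 best=252, r--
l=0 r=15: min(18,15)*15=225 best=252, r--
l=0 r=14: min(18,7)*14=98 best=252, r--
l=0 r=13: min(18,11)*13=143 best=252, r--
l=0 r=12: min(18,14)*12=168 best=252, r--
l=0 r=11: min(18,2)*11=22 best=252, r--
l=0 r=10: min(18,10)*10=100 best=252, r--
l=0 r=9: min(18,9)*9=81 best=252, r--
l=0 r=8: min(18,10)*8=80 best=252, r--
l=0 r=7: min(18,12)*7=84 best=252, r--
l=0 r=6: min(18,3)*6=18 best=252, r--
l=0 r=5: min(18,17)*5=85 best=252, r--
l=0 r=4: min(18,9)*4=36 best=252, r--
l=0 r=3: min(18,16)*3=48 best=252, r--
l=0 r=2: min(18,16)*2=32 best=252, r--
l=0 r=1: min(18,2)*1=2 best=252, r--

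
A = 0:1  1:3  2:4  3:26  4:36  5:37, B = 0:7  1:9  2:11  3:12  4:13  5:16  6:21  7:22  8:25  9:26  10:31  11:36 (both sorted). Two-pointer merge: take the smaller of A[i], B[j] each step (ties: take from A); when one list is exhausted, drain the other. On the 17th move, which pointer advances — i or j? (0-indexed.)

[i=0,j=0] A[i]=1<=B[j]=7 take 1 → i++
[i=1,j=0] A[i]=3<=B[j]=7 take 3 → i++
[i=2,j=0] A[i]=4<=B[j]=7 take 4 → i++
[i=3,j=0] A[i]=26>B[j]=7 take 7 → j++
[i=3,j=1] A[i]=26>B[j]=9 take 9 → j++
[i=3,j=2] A[i]=26>B[j]=11 take 11 → j++
[i=3,j=3] A[i]=26>B[j]=12 take 12 → j++
[i=3,j=4] A[i]=26>B[j]=13 take 13 → j++
[i=3,j=5] A[i]=26>B[j]=16 take 16 → j++
[i=3,j=6] A[i]=26>B[j]=21 take 21 → j++
[i=3,j=7] A[i]=26>B[j]=22 take 22 → j++
[i=3,j=8] A[i]=26>B[j]=25 take 25 → j++
[i=3,j=9] A[i]=26<=B[j]=26 take 26 → i++
[i=4,j=9] A[i]=36>B[j]=26 take 26 → j++
[i=4,j=10] A[i]=36>B[j]=31 take 31 → j++
[i=4,j=11] A[i]=36<=B[j]=36 take 36 → i++
[i=5,j=11] A[i]=37>B[j]=36 take 36 → j++

j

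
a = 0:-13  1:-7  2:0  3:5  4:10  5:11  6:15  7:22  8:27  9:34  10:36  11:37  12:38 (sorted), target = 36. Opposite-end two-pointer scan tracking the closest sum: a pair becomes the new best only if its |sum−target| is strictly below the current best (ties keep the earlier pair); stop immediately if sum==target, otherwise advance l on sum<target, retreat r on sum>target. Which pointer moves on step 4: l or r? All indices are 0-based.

r

[0,12] -13+38=25 d=11 * → l++
[1,12] -7+38=31 d=5 * → l++
[2,12] 0+38=38 d=2 * → r--
[2,11] 0+37=37 d=1 * → r--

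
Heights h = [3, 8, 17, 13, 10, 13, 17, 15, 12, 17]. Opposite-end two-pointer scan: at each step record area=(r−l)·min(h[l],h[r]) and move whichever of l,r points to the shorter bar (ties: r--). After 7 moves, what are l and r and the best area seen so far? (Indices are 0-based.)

l=0 r=9: min(3,17)*9=27 best=27 *, l++
l=1 r=9: min(8,17)*8=64 best=64 *, l++
l=2 r=9: min(17,17)*7=119 best=119 *, r--
l=2 r=8: min(17,12)*6=72 best=119, r--
l=2 r=7: min(17,15)*5=75 best=119, r--
l=2 r=6: min(17,17)*4=68 best=119, r--
l=2 r=5: min(17,13)*3=39 best=119, r--

l=2, r=4, best area=119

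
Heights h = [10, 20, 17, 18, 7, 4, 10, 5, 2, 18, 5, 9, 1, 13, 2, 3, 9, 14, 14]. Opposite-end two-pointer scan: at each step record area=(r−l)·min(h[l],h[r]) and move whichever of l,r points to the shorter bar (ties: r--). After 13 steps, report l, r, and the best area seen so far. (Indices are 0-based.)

l=1, r=6, best area=238

l=0 r=18: min(10,14)*18=180 best=180 *, l++
l=1 r=18: min(20,14)*17=238 best=238 *, r--
l=1 r=17: min(20,14)*16=224 best=238, r--
l=1 r=16: min(20,9)*15=135 best=238, r--
l=1 r=15: min(20,3)*14=42 best=238, r--
l=1 r=14: min(20,2)*13=26 best=238, r--
l=1 r=13: min(20,13)*12=156 best=238, r--
l=1 r=12: min(20,1)*11=11 best=238, r--
l=1 r=11: min(20,9)*10=90 best=238, r--
l=1 r=10: min(20,5)*9=45 best=238, r--
l=1 r=9: min(20,18)*8=144 best=238, r--
l=1 r=8: min(20,2)*7=14 best=238, r--
l=1 r=7: min(20,5)*6=30 best=238, r--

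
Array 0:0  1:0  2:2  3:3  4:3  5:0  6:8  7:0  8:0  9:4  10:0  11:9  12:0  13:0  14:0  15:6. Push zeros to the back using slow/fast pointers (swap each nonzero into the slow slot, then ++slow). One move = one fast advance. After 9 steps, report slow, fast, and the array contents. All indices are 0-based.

(s=0,f=0) a[fast]=0 → fast++
(s=0,f=1) a[fast]=0 → fast++
(s=0,f=2) a[fast]=2≠0 swap→a[0]=2 → slow++,fast++
(s=1,f=3) a[fast]=3≠0 swap→a[1]=3 → slow++,fast++
(s=2,f=4) a[fast]=3≠0 swap→a[2]=3 → slow++,fast++
(s=3,f=5) a[fast]=0 → fast++
(s=3,f=6) a[fast]=8≠0 swap→a[3]=8 → slow++,fast++
(s=4,f=7) a[fast]=0 → fast++
(s=4,f=8) a[fast]=0 → fast++

slow=4, fast=9, a=[2, 3, 3, 8, 0, 0, 0, 0, 0, 4, 0, 9, 0, 0, 0, 6]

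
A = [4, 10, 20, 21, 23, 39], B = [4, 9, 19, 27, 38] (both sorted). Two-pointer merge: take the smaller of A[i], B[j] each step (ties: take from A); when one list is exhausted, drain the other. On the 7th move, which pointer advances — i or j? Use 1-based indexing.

i=1 j=1: A[i]=4<=B[j]=4 take 4, i++
i=2 j=1: A[i]=10>B[j]=4 take 4, j++
i=2 j=2: A[i]=10>B[j]=9 take 9, j++
i=2 j=3: A[i]=10<=B[j]=19 take 10, i++
i=3 j=3: A[i]=20>B[j]=19 take 19, j++
i=3 j=4: A[i]=20<=B[j]=27 take 20, i++
i=4 j=4: A[i]=21<=B[j]=27 take 21, i++

i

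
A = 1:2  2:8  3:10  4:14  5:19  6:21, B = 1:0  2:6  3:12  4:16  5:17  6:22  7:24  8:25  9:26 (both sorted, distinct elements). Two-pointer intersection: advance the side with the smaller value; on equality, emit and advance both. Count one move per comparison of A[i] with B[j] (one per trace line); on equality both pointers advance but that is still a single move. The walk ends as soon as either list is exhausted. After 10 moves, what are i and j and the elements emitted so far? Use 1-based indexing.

i=6, j=6, emitted=[]

i=1 j=1: 2>0, j++
i=1 j=2: 2<6, i++
i=2 j=2: 8>6, j++
i=2 j=3: 8<12, i++
i=3 j=3: 10<12, i++
i=4 j=3: 14>12, j++
i=4 j=4: 14<16, i++
i=5 j=4: 19>16, j++
i=5 j=5: 19>17, j++
i=5 j=6: 19<22, i++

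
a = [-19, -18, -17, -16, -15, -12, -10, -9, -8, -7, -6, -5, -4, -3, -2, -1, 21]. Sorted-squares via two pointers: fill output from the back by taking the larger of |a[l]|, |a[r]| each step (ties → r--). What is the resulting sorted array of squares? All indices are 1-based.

l=1 r=17: |-19|<=|21| out[17]=441, r--
l=1 r=16: |-19|>|-1| out[16]=361, l++
l=2 r=16: |-18|>|-1| out[15]=324, l++
l=3 r=16: |-17|>|-1| out[14]=289, l++
l=4 r=16: |-16|>|-1| out[13]=256, l++
l=5 r=16: |-15|>|-1| out[12]=225, l++
l=6 r=16: |-12|>|-1| out[11]=144, l++
l=7 r=16: |-10|>|-1| out[10]=100, l++
l=8 r=16: |-9|>|-1| out[9]=81, l++
l=9 r=16: |-8|>|-1| out[8]=64, l++
l=10 r=16: |-7|>|-1| out[7]=49, l++
l=11 r=16: |-6|>|-1| out[6]=36, l++
l=12 r=16: |-5|>|-1| out[5]=25, l++
l=13 r=16: |-4|>|-1| out[4]=16, l++
l=14 r=16: |-3|>|-1| out[3]=9, l++
l=15 r=16: |-2|>|-1| out[2]=4, l++
l=16 r=16: |-1|<=|-1| out[1]=1, r--

[1, 4, 9, 16, 25, 36, 49, 64, 81, 100, 144, 225, 256, 289, 324, 361, 441]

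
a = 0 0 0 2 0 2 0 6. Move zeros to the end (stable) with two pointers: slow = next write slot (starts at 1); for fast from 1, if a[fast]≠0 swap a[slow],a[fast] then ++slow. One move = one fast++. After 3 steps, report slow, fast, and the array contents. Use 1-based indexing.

slow=1, fast=4, a=[0, 0, 0, 2, 0, 2, 0, 6]

slow=1 fast=1: a[fast]=0, fast++
slow=1 fast=2: a[fast]=0, fast++
slow=1 fast=3: a[fast]=0, fast++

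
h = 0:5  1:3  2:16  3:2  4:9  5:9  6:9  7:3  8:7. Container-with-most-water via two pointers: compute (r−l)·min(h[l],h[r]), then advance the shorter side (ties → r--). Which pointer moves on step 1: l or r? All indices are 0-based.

l

l=0 r=8: min(5,7)*8=40 best=40 *, l++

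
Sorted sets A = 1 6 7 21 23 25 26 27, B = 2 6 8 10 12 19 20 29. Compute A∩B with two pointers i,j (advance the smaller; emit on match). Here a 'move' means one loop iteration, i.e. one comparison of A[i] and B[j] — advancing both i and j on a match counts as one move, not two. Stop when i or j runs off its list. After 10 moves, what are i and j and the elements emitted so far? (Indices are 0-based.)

i=4, j=7, emitted=[6]

i=0 j=0: 1<2, i++
i=1 j=0: 6>2, j++
i=1 j=1: 6==6 emit, i++,j++
i=2 j=2: 7<8, i++
i=3 j=2: 21>8, j++
i=3 j=3: 21>10, j++
i=3 j=4: 21>12, j++
i=3 j=5: 21>19, j++
i=3 j=6: 21>20, j++
i=3 j=7: 21<29, i++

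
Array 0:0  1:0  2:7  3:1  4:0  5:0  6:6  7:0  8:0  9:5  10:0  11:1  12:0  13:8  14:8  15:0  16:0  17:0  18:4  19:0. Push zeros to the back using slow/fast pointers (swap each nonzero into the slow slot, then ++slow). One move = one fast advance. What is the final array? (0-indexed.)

[7, 1, 6, 5, 1, 8, 8, 4, 0, 0, 0, 0, 0, 0, 0, 0, 0, 0, 0, 0]

slow=0 fast=0: a[fast]=0, fast++
slow=0 fast=1: a[fast]=0, fast++
slow=0 fast=2: a[fast]=7≠0 swap→a[0]=7, slow++,fast++
slow=1 fast=3: a[fast]=1≠0 swap→a[1]=1, slow++,fast++
slow=2 fast=4: a[fast]=0, fast++
slow=2 fast=5: a[fast]=0, fast++
slow=2 fast=6: a[fast]=6≠0 swap→a[2]=6, slow++,fast++
slow=3 fast=7: a[fast]=0, fast++
slow=3 fast=8: a[fast]=0, fast++
slow=3 fast=9: a[fast]=5≠0 swap→a[3]=5, slow++,fast++
slow=4 fast=10: a[fast]=0, fast++
slow=4 fast=11: a[fast]=1≠0 swap→a[4]=1, slow++,fast++
slow=5 fast=12: a[fast]=0, fast++
slow=5 fast=13: a[fast]=8≠0 swap→a[5]=8, slow++,fast++
slow=6 fast=14: a[fast]=8≠0 swap→a[6]=8, slow++,fast++
slow=7 fast=15: a[fast]=0, fast++
slow=7 fast=16: a[fast]=0, fast++
slow=7 fast=17: a[fast]=0, fast++
slow=7 fast=18: a[fast]=4≠0 swap→a[7]=4, slow++,fast++
slow=8 fast=19: a[fast]=0, fast++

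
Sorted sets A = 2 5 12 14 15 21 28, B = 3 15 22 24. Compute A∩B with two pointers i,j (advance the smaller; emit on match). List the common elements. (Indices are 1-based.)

i=1 j=1: 2<3, i++
i=2 j=1: 5>3, j++
i=2 j=2: 5<15, i++
i=3 j=2: 12<15, i++
i=4 j=2: 14<15, i++
i=5 j=2: 15==15 emit, i++,j++
i=6 j=3: 21<22, i++
i=7 j=3: 28>22, j++
i=7 j=4: 28>24, j++

intersection = [15]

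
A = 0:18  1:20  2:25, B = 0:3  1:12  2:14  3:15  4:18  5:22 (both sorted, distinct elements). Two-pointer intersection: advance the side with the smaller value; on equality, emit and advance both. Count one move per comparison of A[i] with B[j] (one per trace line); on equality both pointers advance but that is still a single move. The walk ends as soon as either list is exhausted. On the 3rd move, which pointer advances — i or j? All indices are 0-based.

i=0 j=0: 18>3, j++
i=0 j=1: 18>12, j++
i=0 j=2: 18>14, j++

j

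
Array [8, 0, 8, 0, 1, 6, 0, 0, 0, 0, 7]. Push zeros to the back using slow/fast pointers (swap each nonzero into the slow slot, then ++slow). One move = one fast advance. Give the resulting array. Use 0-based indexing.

slow=0 fast=0: a[fast]=8≠0 swap→a[0]=8, slow++,fast++
slow=1 fast=1: a[fast]=0, fast++
slow=1 fast=2: a[fast]=8≠0 swap→a[1]=8, slow++,fast++
slow=2 fast=3: a[fast]=0, fast++
slow=2 fast=4: a[fast]=1≠0 swap→a[2]=1, slow++,fast++
slow=3 fast=5: a[fast]=6≠0 swap→a[3]=6, slow++,fast++
slow=4 fast=6: a[fast]=0, fast++
slow=4 fast=7: a[fast]=0, fast++
slow=4 fast=8: a[fast]=0, fast++
slow=4 fast=9: a[fast]=0, fast++
slow=4 fast=10: a[fast]=7≠0 swap→a[4]=7, slow++,fast++

[8, 8, 1, 6, 7, 0, 0, 0, 0, 0, 0]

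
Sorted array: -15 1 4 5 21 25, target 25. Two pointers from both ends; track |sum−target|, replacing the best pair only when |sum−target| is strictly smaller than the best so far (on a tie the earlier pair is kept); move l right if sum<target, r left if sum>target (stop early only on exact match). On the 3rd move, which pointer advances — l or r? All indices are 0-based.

l

l=0 r=5: -15+25=10 d=15 *, l++
l=1 r=5: 1+25=26 d=1 *, r--
l=1 r=4: 1+21=22 d=3, l++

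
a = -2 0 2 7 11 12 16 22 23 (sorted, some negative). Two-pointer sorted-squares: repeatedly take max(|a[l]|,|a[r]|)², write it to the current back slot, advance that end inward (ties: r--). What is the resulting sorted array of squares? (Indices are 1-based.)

[0, 4, 4, 49, 121, 144, 256, 484, 529]

[1,9] |-2|<=|23| out[9]=529 → r--
[1,8] |-2|<=|22| out[8]=484 → r--
[1,7] |-2|<=|16| out[7]=256 → r--
[1,6] |-2|<=|12| out[6]=144 → r--
[1,5] |-2|<=|11| out[5]=121 → r--
[1,4] |-2|<=|7| out[4]=49 → r--
[1,3] |-2|<=|2| out[3]=4 → r--
[1,2] |-2|>|0| out[2]=4 → l++
[2,2] |0|<=|0| out[1]=0 → r--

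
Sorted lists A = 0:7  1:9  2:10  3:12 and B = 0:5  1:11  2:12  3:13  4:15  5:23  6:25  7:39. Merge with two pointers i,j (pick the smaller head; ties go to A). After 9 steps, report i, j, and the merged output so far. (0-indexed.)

[i=0,j=0] A[i]=7>B[j]=5 take 5 → j++
[i=0,j=1] A[i]=7<=B[j]=11 take 7 → i++
[i=1,j=1] A[i]=9<=B[j]=11 take 9 → i++
[i=2,j=1] A[i]=10<=B[j]=11 take 10 → i++
[i=3,j=1] A[i]=12>B[j]=11 take 11 → j++
[i=3,j=2] A[i]=12<=B[j]=12 take 12 → i++
[i=4,j=2] A done, take B[j]=12 → j++
[i=4,j=3] A done, take B[j]=13 → j++
[i=4,j=4] A done, take B[j]=15 → j++

i=4, j=5, merged so far=[5, 7, 9, 10, 11, 12, 12, 13, 15]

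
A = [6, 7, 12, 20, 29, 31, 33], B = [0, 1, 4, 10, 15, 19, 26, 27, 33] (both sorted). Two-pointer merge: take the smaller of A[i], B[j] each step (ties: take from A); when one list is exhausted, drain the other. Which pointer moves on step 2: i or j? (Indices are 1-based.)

[i=1,j=1] A[i]=6>B[j]=0 take 0 → j++
[i=1,j=2] A[i]=6>B[j]=1 take 1 → j++

j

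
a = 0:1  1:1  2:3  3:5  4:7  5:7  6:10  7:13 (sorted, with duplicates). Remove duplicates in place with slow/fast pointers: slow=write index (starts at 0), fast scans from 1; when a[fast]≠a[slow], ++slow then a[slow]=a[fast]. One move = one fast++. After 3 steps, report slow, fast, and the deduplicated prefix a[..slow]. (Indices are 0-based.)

(s=0,f=1) a[fast]=1=a[slow] dup → fast++
(s=0,f=2) a[fast]=3≠a[slow]=1 write a[1]=3 → slow++,fast++
(s=1,f=3) a[fast]=5≠a[slow]=3 write a[2]=5 → slow++,fast++

slow=2, fast=4, prefix=[1, 3, 5]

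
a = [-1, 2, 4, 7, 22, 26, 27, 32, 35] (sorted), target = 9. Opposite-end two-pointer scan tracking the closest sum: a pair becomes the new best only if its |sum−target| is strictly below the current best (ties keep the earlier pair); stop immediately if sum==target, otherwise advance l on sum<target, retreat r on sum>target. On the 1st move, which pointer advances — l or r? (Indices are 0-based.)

r

l=0 r=8: -1+35=34 d=25 *, r--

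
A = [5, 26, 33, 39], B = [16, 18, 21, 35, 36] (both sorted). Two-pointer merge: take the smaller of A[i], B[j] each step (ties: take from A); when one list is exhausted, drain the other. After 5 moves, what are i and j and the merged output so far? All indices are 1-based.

i=3, j=4, merged so far=[5, 16, 18, 21, 26]

[i=1,j=1] A[i]=5<=B[j]=16 take 5 → i++
[i=2,j=1] A[i]=26>B[j]=16 take 16 → j++
[i=2,j=2] A[i]=26>B[j]=18 take 18 → j++
[i=2,j=3] A[i]=26>B[j]=21 take 21 → j++
[i=2,j=4] A[i]=26<=B[j]=35 take 26 → i++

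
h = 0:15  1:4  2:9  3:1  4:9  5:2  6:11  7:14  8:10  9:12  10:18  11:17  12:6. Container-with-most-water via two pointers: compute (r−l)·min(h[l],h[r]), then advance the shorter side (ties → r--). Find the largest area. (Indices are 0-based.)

l=0 r=12: min(15,6)*12=72 best=72 *, r--
l=0 r=11: min(15,17)*11=165 best=165 *, l++
l=1 r=11: min(4,17)*10=40 best=165, l++
l=2 r=11: min(9,17)*9=81 best=165, l++
l=3 r=11: min(1,17)*8=8 best=165, l++
l=4 r=11: min(9,17)*7=63 best=165, l++
l=5 r=11: min(2,17)*6=12 best=165, l++
l=6 r=11: min(11,17)*5=55 best=165, l++
l=7 r=11: min(14,17)*4=56 best=165, l++
l=8 r=11: min(10,17)*3=30 best=165, l++
l=9 r=11: min(12,17)*2=24 best=165, l++
l=10 r=11: min(18,17)*1=17 best=165, r--

max area = 165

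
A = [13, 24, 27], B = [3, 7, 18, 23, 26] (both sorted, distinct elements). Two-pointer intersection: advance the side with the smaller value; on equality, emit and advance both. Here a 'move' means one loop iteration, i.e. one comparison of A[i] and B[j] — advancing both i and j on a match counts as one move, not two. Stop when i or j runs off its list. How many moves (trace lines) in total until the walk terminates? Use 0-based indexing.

i=0 j=0: 13>3, j++
i=0 j=1: 13>7, j++
i=0 j=2: 13<18, i++
i=1 j=2: 24>18, j++
i=1 j=3: 24>23, j++
i=1 j=4: 24<26, i++
i=2 j=4: 27>26, j++

7 moves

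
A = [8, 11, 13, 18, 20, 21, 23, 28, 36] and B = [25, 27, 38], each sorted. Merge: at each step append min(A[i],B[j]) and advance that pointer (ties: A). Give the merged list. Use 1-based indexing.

[8, 11, 13, 18, 20, 21, 23, 25, 27, 28, 36, 38]

i=1 j=1: A[i]=8<=B[j]=25 take 8, i++
i=2 j=1: A[i]=11<=B[j]=25 take 11, i++
i=3 j=1: A[i]=13<=B[j]=25 take 13, i++
i=4 j=1: A[i]=18<=B[j]=25 take 18, i++
i=5 j=1: A[i]=20<=B[j]=25 take 20, i++
i=6 j=1: A[i]=21<=B[j]=25 take 21, i++
i=7 j=1: A[i]=23<=B[j]=25 take 23, i++
i=8 j=1: A[i]=28>B[j]=25 take 25, j++
i=8 j=2: A[i]=28>B[j]=27 take 27, j++
i=8 j=3: A[i]=28<=B[j]=38 take 28, i++
i=9 j=3: A[i]=36<=B[j]=38 take 36, i++
i=10 j=3: A done, take B[j]=38, j++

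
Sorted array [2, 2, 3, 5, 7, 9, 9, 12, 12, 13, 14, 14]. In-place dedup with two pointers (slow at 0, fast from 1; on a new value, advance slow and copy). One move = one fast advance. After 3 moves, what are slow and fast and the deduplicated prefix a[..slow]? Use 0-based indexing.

slow=2, fast=4, prefix=[2, 3, 5]

(s=0,f=1) a[fast]=2=a[slow] dup → fast++
(s=0,f=2) a[fast]=3≠a[slow]=2 write a[1]=3 → slow++,fast++
(s=1,f=3) a[fast]=5≠a[slow]=3 write a[2]=5 → slow++,fast++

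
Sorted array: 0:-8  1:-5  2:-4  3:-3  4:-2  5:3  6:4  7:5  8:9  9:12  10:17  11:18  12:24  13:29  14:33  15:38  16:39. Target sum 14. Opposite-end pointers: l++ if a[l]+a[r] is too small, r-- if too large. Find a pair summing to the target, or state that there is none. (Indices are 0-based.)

(-4, 18)

l=0 r=16: -8+39=31 >14, r--
l=0 r=15: -8+38=30 >14, r--
l=0 r=14: -8+33=25 >14, r--
l=0 r=13: -8+29=21 >14, r--
l=0 r=12: -8+24=16 >14, r--
l=0 r=11: -8+18=10 <14, l++
l=1 r=11: -5+18=13 <14, l++
l=2 r=11: -4+18=14, found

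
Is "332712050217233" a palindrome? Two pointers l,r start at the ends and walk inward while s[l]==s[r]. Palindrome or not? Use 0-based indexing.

l=0 r=14: '3'=='3', l++,r--
l=1 r=13: '3'=='3', l++,r--
l=2 r=12: '2'=='2', l++,r--
l=3 r=11: '7'=='7', l++,r--
l=4 r=10: '1'=='1', l++,r--
l=5 r=9: '2'=='2', l++,r--
l=6 r=8: '0'=='0', l++,r--

palindrome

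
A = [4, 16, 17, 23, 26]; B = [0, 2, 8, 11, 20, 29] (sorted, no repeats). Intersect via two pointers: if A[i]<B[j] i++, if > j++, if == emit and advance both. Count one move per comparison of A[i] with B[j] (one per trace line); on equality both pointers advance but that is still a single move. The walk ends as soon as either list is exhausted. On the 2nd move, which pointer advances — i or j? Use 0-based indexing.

i=0 j=0: 4>0, j++
i=0 j=1: 4>2, j++

j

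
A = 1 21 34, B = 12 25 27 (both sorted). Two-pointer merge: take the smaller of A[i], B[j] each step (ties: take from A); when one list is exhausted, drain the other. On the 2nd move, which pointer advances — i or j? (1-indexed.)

j

i=1 j=1: A[i]=1<=B[j]=12 take 1, i++
i=2 j=1: A[i]=21>B[j]=12 take 12, j++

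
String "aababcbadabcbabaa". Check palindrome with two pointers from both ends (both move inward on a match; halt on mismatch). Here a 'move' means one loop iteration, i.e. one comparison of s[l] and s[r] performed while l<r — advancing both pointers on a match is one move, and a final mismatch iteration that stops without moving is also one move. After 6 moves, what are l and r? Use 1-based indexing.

l=7, r=11

l=1 r=17: 'a'=='a', l++,r--
l=2 r=16: 'a'=='a', l++,r--
l=3 r=15: 'b'=='b', l++,r--
l=4 r=14: 'a'=='a', l++,r--
l=5 r=13: 'b'=='b', l++,r--
l=6 r=12: 'c'=='c', l++,r--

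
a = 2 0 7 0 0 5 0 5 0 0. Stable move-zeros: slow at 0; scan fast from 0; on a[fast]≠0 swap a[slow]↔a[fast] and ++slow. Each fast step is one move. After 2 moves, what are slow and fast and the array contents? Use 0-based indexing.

(s=0,f=0) a[fast]=2≠0 swap→a[0]=2 → slow++,fast++
(s=1,f=1) a[fast]=0 → fast++

slow=1, fast=2, a=[2, 0, 7, 0, 0, 5, 0, 5, 0, 0]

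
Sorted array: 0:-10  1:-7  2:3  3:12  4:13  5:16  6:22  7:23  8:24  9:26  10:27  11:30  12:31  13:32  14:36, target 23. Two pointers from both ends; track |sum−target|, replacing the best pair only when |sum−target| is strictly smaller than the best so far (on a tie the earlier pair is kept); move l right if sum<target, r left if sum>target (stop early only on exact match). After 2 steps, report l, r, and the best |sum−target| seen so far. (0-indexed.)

l=1, r=13, best |Δ|=1

l=0 r=14: -10+36=26 d=3 *, r--
l=0 r=13: -10+32=22 d=1 *, l++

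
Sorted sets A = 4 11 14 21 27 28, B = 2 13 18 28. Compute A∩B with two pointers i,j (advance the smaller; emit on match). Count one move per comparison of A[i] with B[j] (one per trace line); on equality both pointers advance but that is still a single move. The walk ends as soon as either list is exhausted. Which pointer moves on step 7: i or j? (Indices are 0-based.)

[i=0,j=0] 4>2 → j++
[i=0,j=1] 4<13 → i++
[i=1,j=1] 11<13 → i++
[i=2,j=1] 14>13 → j++
[i=2,j=2] 14<18 → i++
[i=3,j=2] 21>18 → j++
[i=3,j=3] 21<28 → i++

i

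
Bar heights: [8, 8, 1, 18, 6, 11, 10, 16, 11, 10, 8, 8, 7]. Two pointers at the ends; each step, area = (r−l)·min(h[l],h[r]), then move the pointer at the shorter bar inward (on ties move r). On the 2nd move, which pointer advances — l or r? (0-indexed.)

r

[0,12] min(8,7)*12=84 best=84 * → r--
[0,11] min(8,8)*11=88 best=88 * → r--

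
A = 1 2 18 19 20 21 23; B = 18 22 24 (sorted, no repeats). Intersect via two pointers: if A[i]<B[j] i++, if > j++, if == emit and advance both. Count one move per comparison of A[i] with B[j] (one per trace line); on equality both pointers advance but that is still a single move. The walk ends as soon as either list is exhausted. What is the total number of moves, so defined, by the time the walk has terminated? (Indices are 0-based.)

8 moves

[i=0,j=0] 1<18 → i++
[i=1,j=0] 2<18 → i++
[i=2,j=0] 18==18 emit → i++,j++
[i=3,j=1] 19<22 → i++
[i=4,j=1] 20<22 → i++
[i=5,j=1] 21<22 → i++
[i=6,j=1] 23>22 → j++
[i=6,j=2] 23<24 → i++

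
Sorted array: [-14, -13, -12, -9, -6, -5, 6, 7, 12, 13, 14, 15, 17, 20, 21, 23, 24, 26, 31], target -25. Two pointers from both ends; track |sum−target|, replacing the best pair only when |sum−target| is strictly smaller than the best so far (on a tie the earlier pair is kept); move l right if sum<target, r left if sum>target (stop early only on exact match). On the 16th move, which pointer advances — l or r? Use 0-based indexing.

r

[0,18] -14+31=17 d=42 * → r--
[0,17] -14+26=12 d=37 * → r--
[0,16] -14+24=10 d=35 * → r--
[0,15] -14+23=9 d=34 * → r--
[0,14] -14+21=7 d=32 * → r--
[0,13] -14+20=6 d=31 * → r--
[0,12] -14+17=3 d=28 * → r--
[0,11] -14+15=1 d=26 * → r--
[0,10] -14+14=0 d=25 * → r--
[0,9] -14+13=-1 d=24 * → r--
[0,8] -14+12=-2 d=23 * → r--
[0,7] -14+7=-7 d=18 * → r--
[0,6] -14+6=-8 d=17 * → r--
[0,5] -14+-5=-19 d=6 * → r--
[0,4] -14+-6=-20 d=5 * → r--
[0,3] -14+-9=-23 d=2 * → r--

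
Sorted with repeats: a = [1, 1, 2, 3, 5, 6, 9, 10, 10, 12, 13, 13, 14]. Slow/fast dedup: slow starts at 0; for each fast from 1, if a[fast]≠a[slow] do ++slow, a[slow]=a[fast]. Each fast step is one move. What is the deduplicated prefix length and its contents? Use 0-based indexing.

length 10; prefix = [1, 2, 3, 5, 6, 9, 10, 12, 13, 14]

slow=0 fast=1: a[fast]=1=a[slow] dup, fast++
slow=0 fast=2: a[fast]=2≠a[slow]=1 write a[1]=2, slow++,fast++
slow=1 fast=3: a[fast]=3≠a[slow]=2 write a[2]=3, slow++,fast++
slow=2 fast=4: a[fast]=5≠a[slow]=3 write a[3]=5, slow++,fast++
slow=3 fast=5: a[fast]=6≠a[slow]=5 write a[4]=6, slow++,fast++
slow=4 fast=6: a[fast]=9≠a[slow]=6 write a[5]=9, slow++,fast++
slow=5 fast=7: a[fast]=10≠a[slow]=9 write a[6]=10, slow++,fast++
slow=6 fast=8: a[fast]=10=a[slow] dup, fast++
slow=6 fast=9: a[fast]=12≠a[slow]=10 write a[7]=12, slow++,fast++
slow=7 fast=10: a[fast]=13≠a[slow]=12 write a[8]=13, slow++,fast++
slow=8 fast=11: a[fast]=13=a[slow] dup, fast++
slow=8 fast=12: a[fast]=14≠a[slow]=13 write a[9]=14, slow++,fast++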